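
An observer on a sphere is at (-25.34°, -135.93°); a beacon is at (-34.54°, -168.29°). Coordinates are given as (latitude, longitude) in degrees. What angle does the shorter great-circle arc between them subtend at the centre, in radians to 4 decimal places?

Let φ₁ = -0.4423 rad, φ₂ = -0.6028 rad, and Δλ = -0.5648 rad.
cos c = sin φ₁ sin φ₂ + cos φ₁ cos φ₂ cos Δλ = (-0.4280)(-0.5670) + (0.9038)(0.8237)(0.8447) = 0.87152,
so c = arccos(0.87152) = 0.51250 rad.
So the angular separation is 0.5125 rad.

0.5125 rad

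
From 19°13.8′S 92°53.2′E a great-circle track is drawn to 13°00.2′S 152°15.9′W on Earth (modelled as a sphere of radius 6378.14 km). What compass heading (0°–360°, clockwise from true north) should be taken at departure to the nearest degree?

With φ₁ = -0.3356, φ₂ = -0.2270, Δλ = 2.0045 rad, the forward-azimuth formula gives
θ = atan2( sin Δλ cos φ₂ , cos φ₁ sin φ₂ − sin φ₁ cos φ₂ cos Δλ ) = atan2(0.8842, -0.3473) = 111.45°.
So the initial bearing is 111°.

111°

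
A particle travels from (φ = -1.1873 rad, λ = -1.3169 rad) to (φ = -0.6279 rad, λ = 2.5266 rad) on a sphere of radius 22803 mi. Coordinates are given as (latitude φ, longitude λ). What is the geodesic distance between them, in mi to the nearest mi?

Let φ₁ = -1.1873 rad, φ₂ = -0.6279 rad, and Δλ = -2.4397 rad.
Haversine: a = sin²(Δφ/2) + cos φ₁ cos φ₂ sin²(Δλ/2) = 0.0762 + (0.3742)(0.8093)(0.8818) = 0.34322.
Central angle c = 2·arcsin(√a) = 1.25186 rad.
Distance = R·c = 22803 × 1.2519 ≈ 28546 mi.

28546 mi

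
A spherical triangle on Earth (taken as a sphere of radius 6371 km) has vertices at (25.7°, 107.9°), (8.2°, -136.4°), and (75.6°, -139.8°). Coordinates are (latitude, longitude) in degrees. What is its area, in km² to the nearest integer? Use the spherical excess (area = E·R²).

Side lengths (central angles): a = 1.1768, b = 1.2292, c = 1.9017 rad; semiperimeter s = 2.1539.
By l'Huilier's theorem, tan(E/4) = √[tan(s/2) tan((s−a)/2) tan((s−b)/2) tan((s−c)/2)], giving spherical excess E = 0.9789 rad.
Area = E·R² = 0.9789 × (6371)² ≈ 39731208 km².

39731208 km²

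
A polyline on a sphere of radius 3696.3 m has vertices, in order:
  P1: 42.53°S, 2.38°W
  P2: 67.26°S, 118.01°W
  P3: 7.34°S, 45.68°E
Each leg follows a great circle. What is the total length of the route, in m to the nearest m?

10610 m

Leg P1→P2: central angle 1.0470 rad, distance 3869.8 m.
Leg P2→P3: central angle 1.8236 rad, distance 6740.6 m.
Total: 3869.8 + 6740.6 ≈ 10610 m.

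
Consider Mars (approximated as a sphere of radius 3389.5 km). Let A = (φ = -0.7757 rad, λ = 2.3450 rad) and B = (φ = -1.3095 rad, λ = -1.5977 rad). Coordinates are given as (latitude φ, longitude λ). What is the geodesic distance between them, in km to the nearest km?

With latitudes φ₁ = -44.444°, φ₂ = -75.029° and longitude difference Δλ = 134.100°:
cos c = sin φ₁ sin φ₂ + cos φ₁ cos φ₂ cos Δλ = (-0.7002)(-0.9661) + (0.7139)(0.2583)(-0.6959) = 0.54810,
so c = arccos(0.54810) = 0.99071 rad.
Distance = R·c = 3389.5 × 0.9907 ≈ 3358 km.

3358 km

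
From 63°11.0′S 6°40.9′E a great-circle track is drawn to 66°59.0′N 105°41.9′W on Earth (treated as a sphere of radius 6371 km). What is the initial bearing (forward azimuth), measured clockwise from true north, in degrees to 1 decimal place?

308.0°

With φ₁ = -1.1028, φ₂ = 1.1691, Δλ = -1.9614 rad, the forward-azimuth formula gives
θ = atan2( sin Δλ cos φ₂ , cos φ₁ sin φ₂ − sin φ₁ cos φ₂ cos Δλ ) = atan2(-0.3615, 0.2824) = -52.01°.
Adding 360° brings this into [0°, 360°): 308.0°.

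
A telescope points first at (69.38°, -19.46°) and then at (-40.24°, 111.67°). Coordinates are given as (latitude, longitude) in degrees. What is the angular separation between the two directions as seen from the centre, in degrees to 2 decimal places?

141.39°

With latitudes φ₁ = 69.380°, φ₂ = -40.240° and longitude difference Δλ = 131.130°:
cos c = sin φ₁ sin φ₂ + cos φ₁ cos φ₂ cos Δλ = (0.9359)(-0.6460) + (0.3522)(0.7633)(-0.6578) = -0.78143,
so c = arccos(-0.78143) = 2.46775 rad.
So the angular separation is 141.39°.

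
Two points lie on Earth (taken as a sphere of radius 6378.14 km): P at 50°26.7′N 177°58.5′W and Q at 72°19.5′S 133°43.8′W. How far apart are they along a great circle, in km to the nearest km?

In radians: φ₁ = 0.8804, φ₂ = -1.2623, Δλ = 44.245° = 0.7722 rad.
Haversine: a = sin²(Δφ/2) + cos φ₁ cos φ₂ sin²(Δλ/2) = 0.7706 + (0.6368)(0.3036)(0.1418) = 0.79805.
Central angle c = 2·arcsin(√a) = 2.20944 rad.
Distance = R·c = 6378.14 × 2.2094 ≈ 14092 km.

14092 km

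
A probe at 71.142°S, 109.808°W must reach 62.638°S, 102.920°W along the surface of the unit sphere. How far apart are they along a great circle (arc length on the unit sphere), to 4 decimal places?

0.1555

With latitudes φ₁ = -71.142°, φ₂ = -62.638° and longitude difference Δλ = 6.888°:
Haversine: a = sin²(Δφ/2) + cos φ₁ cos φ₂ sin²(Δλ/2) = 0.0055 + (0.3232)(0.4596)(0.0036) = 0.00603.
Central angle c = 2·arcsin(√a) = 0.15551 rad.
On the unit sphere the arc length equals the central angle: 0.1555.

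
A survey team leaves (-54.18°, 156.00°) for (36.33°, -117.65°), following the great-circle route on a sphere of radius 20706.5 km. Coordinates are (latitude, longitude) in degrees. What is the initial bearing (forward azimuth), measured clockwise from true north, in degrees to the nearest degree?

64°

With φ₁ = -0.9456, φ₂ = 0.6341, Δλ = 1.5071 rad, the forward-azimuth formula gives
θ = atan2( sin Δλ cos φ₂ , cos φ₁ sin φ₂ − sin φ₁ cos φ₂ cos Δλ ) = atan2(0.8040, 0.3883) = 64.22°.
So the initial bearing is 64°.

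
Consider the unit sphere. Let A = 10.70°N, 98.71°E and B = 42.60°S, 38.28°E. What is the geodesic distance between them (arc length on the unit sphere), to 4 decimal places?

1.3374

In radians: φ₁ = 0.1868, φ₂ = -0.7435, Δλ = -60.430° = -1.0547 rad.
cos c = sin φ₁ sin φ₂ + cos φ₁ cos φ₂ cos Δλ = (0.1857)(-0.6769) + (0.9826)(0.7361)(0.4935) = 0.23126,
so c = arccos(0.23126) = 1.33742 rad.
On the unit sphere the arc length equals the central angle: 1.3374.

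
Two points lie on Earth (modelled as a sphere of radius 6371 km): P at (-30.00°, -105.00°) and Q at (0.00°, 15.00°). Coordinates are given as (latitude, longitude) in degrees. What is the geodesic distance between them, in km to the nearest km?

12861 km

Let φ₁ = -0.5236 rad, φ₂ = 0.0000 rad, and Δλ = 2.0944 rad.
cos c = sin φ₁ sin φ₂ + cos φ₁ cos φ₂ cos Δλ = (-0.5000)(0.0000) + (0.8660)(1.0000)(-0.5000) = -0.43301,
so c = arccos(-0.43301) = 2.01863 rad.
Distance = R·c = 6371 × 2.0186 ≈ 12861 km.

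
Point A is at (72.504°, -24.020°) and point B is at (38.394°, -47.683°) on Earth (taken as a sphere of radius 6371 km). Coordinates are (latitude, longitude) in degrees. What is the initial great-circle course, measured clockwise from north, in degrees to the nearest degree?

With φ₁ = 1.2654, φ₂ = 0.6701, Δλ = -0.4130 rad, the forward-azimuth formula gives
θ = atan2( sin Δλ cos φ₂ , cos φ₁ sin φ₂ − sin φ₁ cos φ₂ cos Δλ ) = atan2(-0.3146, -0.4979) = -147.72°.
Adding 360° brings this into [0°, 360°): 212°.

212°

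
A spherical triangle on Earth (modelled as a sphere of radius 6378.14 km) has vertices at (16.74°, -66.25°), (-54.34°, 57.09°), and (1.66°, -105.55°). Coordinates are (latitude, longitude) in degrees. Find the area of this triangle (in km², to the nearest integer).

Side lengths (central angles): a = 2.1892, b = 0.7241, c = 2.1422 rad; semiperimeter s = 2.5278.
By l'Huilier's theorem, tan(E/4) = √[tan(s/2) tan((s−a)/2) tan((s−b)/2) tan((s−c)/2)], giving spherical excess E = 1.3996 rad.
Area = E·R² = 1.3996 × (6378.14)² ≈ 56936672 km².

56936672 km²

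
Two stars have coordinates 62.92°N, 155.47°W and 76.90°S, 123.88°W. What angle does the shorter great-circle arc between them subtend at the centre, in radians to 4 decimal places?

Let φ₁ = 1.0982 rad, φ₂ = -1.3422 rad, and Δλ = 0.5513 rad.
Haversine: a = sin²(Δφ/2) + cos φ₁ cos φ₂ sin²(Δλ/2) = 0.8820 + (0.4552)(0.2267)(0.0741) = 0.88966.
Central angle c = 2·arcsin(√a) = 2.46436 rad.
So the angular separation is 2.4644 rad.

2.4644 rad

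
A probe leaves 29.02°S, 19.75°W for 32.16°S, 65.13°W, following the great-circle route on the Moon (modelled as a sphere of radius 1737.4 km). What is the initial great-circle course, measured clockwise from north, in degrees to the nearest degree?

254°

With φ₁ = -0.5065, φ₂ = -0.5613, Δλ = -0.7920 rad, the forward-azimuth formula gives
θ = atan2( sin Δλ cos φ₂ , cos φ₁ sin φ₂ − sin φ₁ cos φ₂ cos Δλ ) = atan2(-0.6026, -0.1770) = -106.37°.
Adding 360° brings this into [0°, 360°): 254°.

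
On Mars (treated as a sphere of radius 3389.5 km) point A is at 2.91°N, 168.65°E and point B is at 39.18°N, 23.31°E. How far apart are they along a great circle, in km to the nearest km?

7525 km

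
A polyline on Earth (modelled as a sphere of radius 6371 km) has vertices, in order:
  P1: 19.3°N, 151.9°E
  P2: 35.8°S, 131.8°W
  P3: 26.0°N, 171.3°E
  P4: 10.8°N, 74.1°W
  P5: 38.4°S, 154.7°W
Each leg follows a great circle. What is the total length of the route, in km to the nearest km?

40986 km

Leg P1→P2: central angle 1.5828 rad, distance 10084.3 km.
Leg P2→P3: central angle 1.4286 rad, distance 9101.9 km.
Leg P3→P4: central angle 1.8602 rad, distance 11851.3 km.
Leg P4→P5: central angle 1.5615 rad, distance 9948.0 km.
Total: 10084.3 + 9101.9 + 11851.3 + 9948.0 ≈ 40986 km.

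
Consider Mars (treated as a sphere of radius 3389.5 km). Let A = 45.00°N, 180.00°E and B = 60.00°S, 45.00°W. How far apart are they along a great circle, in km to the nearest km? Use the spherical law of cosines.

8849 km

In radians: φ₁ = 0.7854, φ₂ = -1.0472, Δλ = 135.000° = 2.3562 rad.
cos c = sin φ₁ sin φ₂ + cos φ₁ cos φ₂ cos Δλ = (0.7071)(-0.8660) + (0.7071)(0.5000)(-0.7071) = -0.86237,
so c = arccos(-0.86237) = 2.61073 rad.
Distance = R·c = 3389.5 × 2.6107 ≈ 8849 km.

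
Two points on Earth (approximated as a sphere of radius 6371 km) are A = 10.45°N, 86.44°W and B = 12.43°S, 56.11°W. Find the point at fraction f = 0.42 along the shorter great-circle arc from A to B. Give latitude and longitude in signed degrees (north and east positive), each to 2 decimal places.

0.83°, -73.72°

Central angle δ = 0.6602 rad. Interpolating on the sphere with fraction f = 0.42:
P = [sin((1−f)δ)·A + sin(fδ)·B] / sin δ = 0.6092·A + 0.4464·B in Cartesian coordinates,
giving P = (0.2803, -0.9598, 0.0144), i.e. latitude 0.83°, longitude -73.72°.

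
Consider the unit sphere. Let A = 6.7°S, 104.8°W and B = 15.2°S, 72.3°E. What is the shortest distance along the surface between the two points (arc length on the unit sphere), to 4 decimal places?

With latitudes φ₁ = -6.700°, φ₂ = -15.200° and longitude difference Δλ = 177.100°:
cos c = sin φ₁ sin φ₂ + cos φ₁ cos φ₂ cos Δλ = (-0.1167)(-0.2622) + (0.9932)(0.9650)(-0.9987) = -0.92661,
so c = arccos(-0.92661) = 2.75609 rad.
On the unit sphere the arc length equals the central angle: 2.7561.

2.7561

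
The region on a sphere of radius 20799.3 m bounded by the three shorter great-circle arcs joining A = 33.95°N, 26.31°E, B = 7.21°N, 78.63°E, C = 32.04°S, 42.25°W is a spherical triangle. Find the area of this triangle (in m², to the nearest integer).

Side lengths (central angles): a = 2.0923, b = 1.6101, c = 0.9605 rad; semiperimeter s = 2.3314.
By l'Huilier's theorem, tan(E/4) = √[tan(s/2) tan((s−a)/2) tan((s−b)/2) tan((s−c)/2)], giving spherical excess E = 1.1436 rad.
Area = E·R² = 1.1436 × (20799.3)² ≈ 494735159 m².

494735159 m²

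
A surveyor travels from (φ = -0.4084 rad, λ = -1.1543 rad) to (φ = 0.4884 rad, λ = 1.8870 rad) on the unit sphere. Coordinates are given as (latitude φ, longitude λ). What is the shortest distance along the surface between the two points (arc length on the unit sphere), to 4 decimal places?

Let φ₁ = -0.4084 rad, φ₂ = 0.4884 rad, and Δλ = 3.0413 rad.
cos c = sin φ₁ sin φ₂ + cos φ₁ cos φ₂ cos Δλ = (-0.3971)(0.4692) + (0.9178)(0.8831)(-0.9950) = -0.99273,
so c = arccos(-0.99273) = 3.02093 rad.
On the unit sphere the arc length equals the central angle: 3.0209.

3.0209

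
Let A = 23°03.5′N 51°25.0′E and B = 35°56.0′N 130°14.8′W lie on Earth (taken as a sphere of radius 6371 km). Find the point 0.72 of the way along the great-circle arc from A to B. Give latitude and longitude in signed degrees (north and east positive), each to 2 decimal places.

Central angle δ = 2.1116 rad. Interpolating on the sphere with fraction f = 0.72:
P = [sin((1−f)δ)·A + sin(fδ)·B] / sin δ = 0.6502·A + 1.1650·B in Cartesian coordinates,
giving P = (-0.2363, -0.2523, 0.9383), i.e. latitude 69.77°, longitude -133.13°.

69.77°, -133.13°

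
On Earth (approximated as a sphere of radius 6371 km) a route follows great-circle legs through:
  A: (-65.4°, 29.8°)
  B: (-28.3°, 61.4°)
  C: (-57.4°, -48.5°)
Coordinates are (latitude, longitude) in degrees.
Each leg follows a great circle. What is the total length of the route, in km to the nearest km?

13146 km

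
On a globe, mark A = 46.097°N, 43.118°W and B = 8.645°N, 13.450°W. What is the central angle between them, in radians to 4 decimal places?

With latitudes φ₁ = 46.097°, φ₂ = 8.645° and longitude difference Δλ = 29.668°:
cos c = sin φ₁ sin φ₂ + cos φ₁ cos φ₂ cos Δλ = (0.7205)(0.1503) + (0.6934)(0.9886)(0.8689) = 0.70399,
so c = arccos(0.70399) = 0.78979 rad.
So the angular separation is 0.7898 rad.

0.7898 rad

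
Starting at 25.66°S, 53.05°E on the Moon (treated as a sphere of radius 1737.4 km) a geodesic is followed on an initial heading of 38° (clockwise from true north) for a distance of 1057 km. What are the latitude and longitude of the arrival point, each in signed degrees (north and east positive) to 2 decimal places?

2.90°, 73.68°

Angular distance δ = d/R = 1057/1737.4 = 0.60838 rad; initial bearing θ = 0.6632 rad.
sin φ₂ = sin φ₁ cos δ + cos φ₁ sin δ cos θ = (-0.4330)(0.8206) + (0.9014)(0.5715)(0.7880) = 0.0506, so φ₂ = 2.90°.
Δλ = atan2(sin θ sin δ cos φ₁, cos δ − sin φ₁ sin φ₂) = atan2(0.3172, 0.8425) = 20.630°.
λ₂ = 53.050° + 20.630° = 73.68°.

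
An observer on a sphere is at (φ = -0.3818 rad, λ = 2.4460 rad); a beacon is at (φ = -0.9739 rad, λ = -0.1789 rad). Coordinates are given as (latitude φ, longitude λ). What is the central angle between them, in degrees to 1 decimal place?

With latitudes φ₁ = -21.876°, φ₂ = -55.800° and longitude difference Δλ = -150.396°:
Haversine: a = sin²(Δφ/2) + cos φ₁ cos φ₂ sin²(Δλ/2) = 0.0851 + (0.9280)(0.5621)(0.9347) = 0.57267.
Central angle c = 2·arcsin(√a) = 1.71666 rad.
So the angular separation is 98.4°.

98.4°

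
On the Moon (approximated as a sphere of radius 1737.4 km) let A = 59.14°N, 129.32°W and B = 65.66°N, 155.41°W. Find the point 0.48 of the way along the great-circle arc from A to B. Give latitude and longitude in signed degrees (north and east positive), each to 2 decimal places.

62.87°, -140.40°

The central angle between A and B is δ = 0.2372 rad.
With f = 0.48, the slerp weights are sin((1−f)δ)/sin δ = 0.5236 and sin(fδ)/sin δ = 0.4835.
Weighted sum of the unit vectors: (0.5236)·(-0.3250,-0.3968,0.8584) + (0.4835)·(-0.3748,-0.1715,0.9111) = (-0.3514, -0.2907, 0.8900).
Converting back: φ = atan2(z, √(x²+y²)) = 62.87°, λ = atan2(y, x) = -140.40°.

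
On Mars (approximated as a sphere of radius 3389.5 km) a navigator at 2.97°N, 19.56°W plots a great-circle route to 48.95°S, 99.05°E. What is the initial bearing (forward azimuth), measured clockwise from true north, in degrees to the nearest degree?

142°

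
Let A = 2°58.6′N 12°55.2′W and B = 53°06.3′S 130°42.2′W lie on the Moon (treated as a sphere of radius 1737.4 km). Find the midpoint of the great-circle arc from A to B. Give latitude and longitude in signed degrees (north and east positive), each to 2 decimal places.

-39.92°, -49.38°

The central angle between A and B is δ = 1.8976 rad.
With f = 0.5, the slerp weights are sin((1−f)δ)/sin δ = 0.8581 and sin(fδ)/sin δ = 0.8581.
Weighted sum of the unit vectors: (0.8581)·(0.9734,-0.2233,0.0519) + (0.8581)·(-0.3915,-0.4551,-0.7997) = (0.4993, -0.5822, -0.6417).
Converting back: φ = atan2(z, √(x²+y²)) = -39.92°, λ = atan2(y, x) = -49.38°.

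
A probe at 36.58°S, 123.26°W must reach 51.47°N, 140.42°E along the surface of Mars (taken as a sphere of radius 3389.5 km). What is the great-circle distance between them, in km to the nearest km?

7183 km

With latitudes φ₁ = -36.580°, φ₂ = 51.470° and longitude difference Δλ = -96.320°:
cos c = sin φ₁ sin φ₂ + cos φ₁ cos φ₂ cos Δλ = (-0.5959)(0.7823) + (0.8030)(0.6229)(-0.1101) = -0.52126,
so c = arccos(-0.52126) = 2.11913 rad.
Distance = R·c = 3389.5 × 2.1191 ≈ 7183 km.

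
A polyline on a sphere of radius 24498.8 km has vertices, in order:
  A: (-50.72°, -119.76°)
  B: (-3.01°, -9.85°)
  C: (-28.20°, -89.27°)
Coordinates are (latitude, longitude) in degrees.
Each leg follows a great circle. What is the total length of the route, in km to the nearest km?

Leg A→B: central angle 1.7464 rad, distance 42783.6 km.
Leg B→C: central angle 1.3833 rad, distance 33889.1 km.
Total: 42783.6 + 33889.1 ≈ 76673 km.

76673 km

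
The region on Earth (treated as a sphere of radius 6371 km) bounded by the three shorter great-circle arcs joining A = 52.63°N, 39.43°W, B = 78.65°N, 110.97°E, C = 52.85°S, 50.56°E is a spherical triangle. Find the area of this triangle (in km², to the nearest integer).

Side lengths (central angles): a = 2.3786, b = 2.2567, c = 0.8294 rad; semiperimeter s = 2.7324.
By l'Huilier's theorem, tan(E/4) = √[tan(s/2) tan((s−a)/2) tan((s−b)/2) tan((s−c)/2)], giving spherical excess E = 1.9842 rad.
Area = E·R² = 1.9842 × (6371)² ≈ 80538433 km².

80538433 km²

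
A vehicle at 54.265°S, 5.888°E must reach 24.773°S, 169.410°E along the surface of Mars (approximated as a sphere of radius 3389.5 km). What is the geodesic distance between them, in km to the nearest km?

With latitudes φ₁ = -54.265°, φ₂ = -24.773° and longitude difference Δλ = 163.522°:
cos c = sin φ₁ sin φ₂ + cos φ₁ cos φ₂ cos Δλ = (-0.8117)(-0.4190) + (0.5840)(0.9080)(-0.9589) = -0.16838,
so c = arccos(-0.16838) = 1.73998 rad.
Distance = R·c = 3389.5 × 1.7400 ≈ 5898 km.

5898 km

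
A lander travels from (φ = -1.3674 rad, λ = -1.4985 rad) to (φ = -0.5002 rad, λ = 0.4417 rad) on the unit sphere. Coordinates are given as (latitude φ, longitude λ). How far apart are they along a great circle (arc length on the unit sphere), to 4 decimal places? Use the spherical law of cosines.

In radians: φ₁ = -1.3674, φ₂ = -0.5002, Δλ = 111.165° = 1.9402 rad.
cos c = sin φ₁ sin φ₂ + cos φ₁ cos φ₂ cos Δλ = (-0.9794)(-0.4796) + (0.2020)(0.8775)(-0.3611) = 0.40572,
so c = arccos(0.40572) = 1.15303 rad.
On the unit sphere the arc length equals the central angle: 1.1530.

1.1530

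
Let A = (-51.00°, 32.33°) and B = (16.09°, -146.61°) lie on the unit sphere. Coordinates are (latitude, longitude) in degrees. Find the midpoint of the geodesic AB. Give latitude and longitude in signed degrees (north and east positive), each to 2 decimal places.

-56.43°, -144.60°

Central angle δ = 2.5321 rad. Interpolating on the sphere with fraction f = 0.5:
P = [sin((1−f)δ)·A + sin(fδ)·B] / sin δ = 1.6664·A + 1.6664·B in Cartesian coordinates,
giving P = (-0.4507, -0.3203, -0.8332), i.e. latitude -56.43°, longitude -144.60°.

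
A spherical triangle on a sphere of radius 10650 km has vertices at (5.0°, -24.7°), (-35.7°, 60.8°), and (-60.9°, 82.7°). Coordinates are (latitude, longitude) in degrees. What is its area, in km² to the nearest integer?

Side lengths (central angles): a = 0.5026, b = 1.7937, c = 1.5582 rad; semiperimeter s = 1.9272.
By l'Huilier's theorem, tan(E/4) = √[tan(s/2) tan((s−a)/2) tan((s−b)/2) tan((s−c)/2)], giving spherical excess E = 0.4957 rad.
Area = E·R² = 0.4957 × (10650)² ≈ 56224776 km².

56224776 km²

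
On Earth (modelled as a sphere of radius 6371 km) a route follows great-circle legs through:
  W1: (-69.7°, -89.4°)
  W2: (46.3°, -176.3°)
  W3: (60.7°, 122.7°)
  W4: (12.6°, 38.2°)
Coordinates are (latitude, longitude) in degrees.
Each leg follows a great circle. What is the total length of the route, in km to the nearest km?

Leg W1→W2: central angle 2.2984 rad, distance 14643.3 km.
Leg W2→W3: central angle 0.6528 rad, distance 4158.9 km.
Leg W3→W4: central angle 1.3325 rad, distance 8489.6 km.
Total: 14643.3 + 4158.9 + 8489.6 ≈ 27292 km.

27292 km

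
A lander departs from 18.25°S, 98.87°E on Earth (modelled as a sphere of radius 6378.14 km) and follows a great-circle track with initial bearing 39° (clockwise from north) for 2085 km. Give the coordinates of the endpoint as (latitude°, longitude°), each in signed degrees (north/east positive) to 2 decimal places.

Angular distance δ = d/R = 2085/6378.14 = 0.32690 rad; initial bearing θ = 0.6807 rad.
sin φ₂ = sin φ₁ cos δ + cos φ₁ sin δ cos θ = (-0.3132)(0.9470) + (0.9497)(0.3211)(0.7771) = -0.0596, so φ₂ = -3.42°.
Δλ = atan2(sin θ sin δ cos φ₁, cos δ − sin φ₁ sin φ₂) = atan2(0.1919, 0.9284) = 11.680°.
λ₂ = 98.870° + 11.680° = 110.55°.

-3.42°, 110.55°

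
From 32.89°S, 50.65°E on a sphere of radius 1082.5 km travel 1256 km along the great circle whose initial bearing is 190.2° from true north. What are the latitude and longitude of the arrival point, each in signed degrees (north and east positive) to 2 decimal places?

Angular distance δ = d/R = 1256/1082.5 = 1.16028 rad; initial bearing θ = 3.3196 rad.
sin φ₂ = sin φ₁ cos δ + cos φ₁ sin δ cos θ = (-0.5430)(0.3991) + (0.8397)(0.9169)(-0.9842) = -0.9745, so φ₂ = -77.03°.
Δλ = atan2(sin θ sin δ cos φ₁, cos δ − sin φ₁ sin φ₂) = atan2(-0.1363, -0.1301) = -133.655°.
λ₂ = 50.650° − 133.655° = -83.01°.

-77.03°, -83.01°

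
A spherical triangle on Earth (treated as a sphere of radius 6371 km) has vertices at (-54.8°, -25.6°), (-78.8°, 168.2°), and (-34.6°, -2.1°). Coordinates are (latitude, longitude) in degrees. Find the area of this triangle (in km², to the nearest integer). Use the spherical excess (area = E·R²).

Side lengths (central angles): a = 1.1599, b = 0.4530, c = 0.8054 rad; semiperimeter s = 1.2091.
By l'Huilier's theorem, tan(E/4) = √[tan(s/2) tan((s−a)/2) tan((s−b)/2) tan((s−c)/2)], giving spherical excess E = 0.1487 rad.
Area = E·R² = 0.1487 × (6371)² ≈ 6034353 km².

6034353 km²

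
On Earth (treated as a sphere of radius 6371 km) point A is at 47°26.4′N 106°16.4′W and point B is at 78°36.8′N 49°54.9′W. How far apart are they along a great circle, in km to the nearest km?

4142 km

With latitudes φ₁ = 47.440°, φ₂ = 78.613° and longitude difference Δλ = 56.358°:
Haversine: a = sin²(Δφ/2) + cos φ₁ cos φ₂ sin²(Δλ/2) = 0.0722 + (0.6764)(0.1974)(0.2230) = 0.10198.
Central angle c = 2·arcsin(√a) = 0.65006 rad.
Distance = R·c = 6371 × 0.6501 ≈ 4142 km.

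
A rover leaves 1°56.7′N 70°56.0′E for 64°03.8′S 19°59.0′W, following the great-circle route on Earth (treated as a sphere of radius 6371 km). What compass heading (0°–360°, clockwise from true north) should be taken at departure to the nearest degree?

206°

With φ₁ = 0.0339, φ₂ = -1.1181, Δλ = -1.5868 rad, the forward-azimuth formula gives
θ = atan2( sin Δλ cos φ₂ , cos φ₁ sin φ₂ − sin φ₁ cos φ₂ cos Δλ ) = atan2(-0.4373, -0.8985) = -154.05°.
Adding 360° brings this into [0°, 360°): 206°.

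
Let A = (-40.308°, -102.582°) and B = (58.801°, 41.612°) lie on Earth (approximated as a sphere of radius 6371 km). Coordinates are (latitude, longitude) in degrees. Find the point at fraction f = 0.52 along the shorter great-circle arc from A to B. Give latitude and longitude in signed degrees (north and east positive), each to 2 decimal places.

The central angle between A and B is δ = 2.6336 rad.
With f = 0.52, the slerp weights are sin((1−f)δ)/sin δ = 1.9598 and sin(fδ)/sin δ = 2.0141.
Weighted sum of the unit vectors: (1.9598)·(-0.1661,-0.7443,-0.6469) + (2.0141)·(0.3873,0.3440,0.8554) = (0.4545, -0.7657, 0.4551).
Converting back: φ = atan2(z, √(x²+y²)) = 27.07°, λ = atan2(y, x) = -59.31°.

27.07°, -59.31°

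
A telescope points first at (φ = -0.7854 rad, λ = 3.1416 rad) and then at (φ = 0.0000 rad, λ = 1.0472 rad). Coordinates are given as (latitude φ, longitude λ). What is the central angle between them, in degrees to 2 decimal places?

110.70°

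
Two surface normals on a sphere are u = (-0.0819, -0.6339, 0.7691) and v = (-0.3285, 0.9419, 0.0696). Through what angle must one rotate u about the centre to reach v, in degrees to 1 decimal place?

121.1°

u·v = -0.5166; |u| = 1.0000, |v| = 1.0000.
cos θ = (u·v)/(|u||v|) = -0.5166, so θ = 121.1°.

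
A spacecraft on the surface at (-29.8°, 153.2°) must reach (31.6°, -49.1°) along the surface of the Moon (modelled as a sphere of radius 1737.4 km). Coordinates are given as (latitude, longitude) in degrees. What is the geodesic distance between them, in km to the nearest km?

Let φ₁ = -0.5201 rad, φ₂ = 0.5515 rad, and Δλ = 2.7524 rad.
cos c = sin φ₁ sin φ₂ + cos φ₁ cos φ₂ cos Δλ = (-0.4970)(0.5240) + (0.8678)(0.8517)(-0.9252) = -0.94423,
so c = arccos(-0.94423) = 2.80604 rad.
Distance = R·c = 1737.4 × 2.8060 ≈ 4875 km.

4875 km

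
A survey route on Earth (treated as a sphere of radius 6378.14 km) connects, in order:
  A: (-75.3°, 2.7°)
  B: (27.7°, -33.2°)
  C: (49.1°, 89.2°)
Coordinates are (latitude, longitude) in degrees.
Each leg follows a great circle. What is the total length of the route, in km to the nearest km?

21506 km

Leg A→B: central angle 1.8417 rad, distance 11746.8 km.
Leg B→C: central angle 1.5301 rad, distance 9758.9 km.
Total: 11746.8 + 9758.9 ≈ 21506 km.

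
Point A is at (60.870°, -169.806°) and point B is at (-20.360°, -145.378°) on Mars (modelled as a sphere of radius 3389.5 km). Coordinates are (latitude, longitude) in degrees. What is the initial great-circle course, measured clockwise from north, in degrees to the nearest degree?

157°

Δλ = 24.428° = 0.4263 rad.
y = sin Δλ · cos φ₂ = (0.4135)(0.9375) = 0.3877
x = cos φ₁ sin φ₂ − sin φ₁ cos φ₂ cos Δλ = (0.4868)(-0.3479) − (0.8735)(0.9375)(0.9105) = -0.9150
θ = atan2(y, x) = 157.04°, so the bearing is 157°.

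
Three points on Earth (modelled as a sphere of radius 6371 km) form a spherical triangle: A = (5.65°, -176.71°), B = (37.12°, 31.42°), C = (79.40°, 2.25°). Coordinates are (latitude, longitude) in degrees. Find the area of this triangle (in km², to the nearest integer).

Side lengths (central angles): a = 0.7652, b = 1.6572, c = 2.2658 rad; semiperimeter s = 2.3440.
By l'Huilier's theorem, tan(E/4) = √[tan(s/2) tan((s−a)/2) tan((s−b)/2) tan((s−c)/2)], giving spherical excess E = 0.7242 rad.
Area = E·R² = 0.7242 × (6371)² ≈ 29394861 km².

29394861 km²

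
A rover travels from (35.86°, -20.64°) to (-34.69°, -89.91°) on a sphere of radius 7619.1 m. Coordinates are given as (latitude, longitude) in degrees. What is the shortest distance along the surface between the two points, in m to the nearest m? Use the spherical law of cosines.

Let φ₁ = 0.6259 rad, φ₂ = -0.6055 rad, and Δλ = -1.2090 rad.
cos c = sin φ₁ sin φ₂ + cos φ₁ cos φ₂ cos Δλ = (0.5858)(-0.5691) + (0.8105)(0.8222)(0.3540) = -0.09753,
so c = arccos(-0.09753) = 1.66848 rad.
Distance = R·c = 7619.1 × 1.6685 ≈ 12712 m.

12712 m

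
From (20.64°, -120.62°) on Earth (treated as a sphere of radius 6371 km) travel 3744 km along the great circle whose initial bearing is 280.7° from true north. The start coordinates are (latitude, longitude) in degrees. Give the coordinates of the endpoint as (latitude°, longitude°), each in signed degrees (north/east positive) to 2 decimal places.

Angular distance δ = d/R = 3744/6371 = 0.58766 rad; initial bearing θ = 4.8991 rad.
sin φ₂ = sin φ₁ cos δ + cos φ₁ sin δ cos θ = (0.3525)(0.8322) + (0.9358)(0.5544)(0.1857) = 0.3897, so φ₂ = 22.94°.
Δλ = atan2(sin θ sin δ cos φ₁, cos δ − sin φ₁ sin φ₂) = atan2(-0.5098, 0.6949) = -36.266°.
λ₂ = -120.620° − 36.266° = -156.89°.

22.94°, -156.89°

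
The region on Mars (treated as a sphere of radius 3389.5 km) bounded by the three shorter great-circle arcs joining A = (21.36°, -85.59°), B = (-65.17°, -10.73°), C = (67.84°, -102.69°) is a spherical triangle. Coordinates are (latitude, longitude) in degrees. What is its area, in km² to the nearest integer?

Side lengths (central angles): a = 2.5791, b = 0.8324, c = 1.8012 rad; semiperimeter s = 2.6064.
By l'Huilier's theorem, tan(E/4) = √[tan(s/2) tan((s−a)/2) tan((s−b)/2) tan((s−c)/2)], giving spherical excess E = 0.6394 rad.
Area = E·R² = 0.6394 × (3389.5)² ≈ 7346229 km².

7346229 km²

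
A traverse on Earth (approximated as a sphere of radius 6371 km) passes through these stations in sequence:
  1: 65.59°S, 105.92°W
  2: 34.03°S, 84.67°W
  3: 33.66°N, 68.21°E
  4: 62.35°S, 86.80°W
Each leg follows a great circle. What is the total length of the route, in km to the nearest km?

37675 km

Leg 1→2: central angle 0.5938 rad, distance 3783.3 km.
Leg 2→3: central angle 2.7496 rad, distance 17517.5 km.
Leg 3→4: central angle 2.5701 rad, distance 16373.8 km.
Total: 3783.3 + 17517.5 + 16373.8 ≈ 37675 km.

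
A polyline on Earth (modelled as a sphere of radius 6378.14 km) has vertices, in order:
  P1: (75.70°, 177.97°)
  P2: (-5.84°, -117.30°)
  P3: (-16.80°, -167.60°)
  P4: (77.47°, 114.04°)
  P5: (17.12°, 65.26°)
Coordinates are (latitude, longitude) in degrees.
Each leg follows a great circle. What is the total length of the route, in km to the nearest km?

34379 km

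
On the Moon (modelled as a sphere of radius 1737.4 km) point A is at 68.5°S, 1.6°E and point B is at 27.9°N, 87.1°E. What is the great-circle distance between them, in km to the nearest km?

3463 km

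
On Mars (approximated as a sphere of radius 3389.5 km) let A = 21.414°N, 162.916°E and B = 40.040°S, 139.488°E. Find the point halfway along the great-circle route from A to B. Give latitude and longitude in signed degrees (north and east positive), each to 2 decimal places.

-9.51°, 152.36°

The central angle between A and B is δ = 1.1383 rad.
With f = 0.5, the slerp weights are sin((1−f)δ)/sin δ = 0.5936 and sin(fδ)/sin δ = 0.5936.
Weighted sum of the unit vectors: (0.5936)·(-0.8899,0.2735,0.3651) + (0.5936)·(-0.5821,0.4973,-0.6433) = (-0.8737, 0.4575, -0.1651).
Converting back: φ = atan2(z, √(x²+y²)) = -9.51°, λ = atan2(y, x) = 152.36°.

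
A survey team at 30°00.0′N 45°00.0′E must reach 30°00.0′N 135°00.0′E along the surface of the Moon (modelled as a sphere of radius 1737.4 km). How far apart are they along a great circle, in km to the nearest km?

2290 km

In radians: φ₁ = 0.5236, φ₂ = 0.5236, Δλ = 90.000° = 1.5708 rad.
cos c = sin φ₁ sin φ₂ + cos φ₁ cos φ₂ cos Δλ = (0.5000)(0.5000) + (0.8660)(0.8660)(0.0000) = 0.25000,
so c = arccos(0.25000) = 1.31812 rad.
Distance = R·c = 1737.4 × 1.3181 ≈ 2290 km.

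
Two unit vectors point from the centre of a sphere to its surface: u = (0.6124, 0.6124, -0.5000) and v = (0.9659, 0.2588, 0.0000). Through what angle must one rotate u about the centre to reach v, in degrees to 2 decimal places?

41.41°

u·v = 0.7500; |u| = 1.0000, |v| = 1.0000.
cos θ = (u·v)/(|u||v|) = 0.7500, so θ = 41.41°.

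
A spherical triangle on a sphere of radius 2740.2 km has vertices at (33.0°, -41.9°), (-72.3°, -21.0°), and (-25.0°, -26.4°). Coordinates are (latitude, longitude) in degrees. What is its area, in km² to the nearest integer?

Side lengths (central angles): a = 0.8272, b = 1.0446, c = 1.8553 rad; semiperimeter s = 1.8635.
By l'Huilier's theorem, tan(E/4) = √[tan(s/2) tan((s−a)/2) tan((s−b)/2) tan((s−c)/2)], giving spherical excess E = 0.1482 rad.
Area = E·R² = 0.1482 × (2740.2)² ≈ 1112816 km².

1112816 km²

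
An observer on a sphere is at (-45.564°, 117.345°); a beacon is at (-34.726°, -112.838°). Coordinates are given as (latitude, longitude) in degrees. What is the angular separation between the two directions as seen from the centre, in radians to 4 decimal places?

With latitudes φ₁ = -45.564°, φ₂ = -34.726° and longitude difference Δλ = 129.817°:
cos c = sin φ₁ sin φ₂ + cos φ₁ cos φ₂ cos Δλ = (-0.7140)(-0.5697) + (0.7001)(0.8219)(-0.6403) = 0.03829,
so c = arccos(0.03829) = 1.53249 rad.
So the angular separation is 1.5325 rad.

1.5325 rad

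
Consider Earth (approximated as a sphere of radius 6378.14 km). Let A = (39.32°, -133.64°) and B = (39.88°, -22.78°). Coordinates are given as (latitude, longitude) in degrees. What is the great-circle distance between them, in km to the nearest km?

8768 km

Let φ₁ = 0.6863 rad, φ₂ = 0.6960 rad, and Δλ = 1.9349 rad.
cos c = sin φ₁ sin φ₂ + cos φ₁ cos φ₂ cos Δλ = (0.6337)(0.6412) + (0.7736)(0.7674)(-0.3561) = 0.19489,
so c = arccos(0.19489) = 1.37465 rad.
Distance = R·c = 6378.14 × 1.3747 ≈ 8768 km.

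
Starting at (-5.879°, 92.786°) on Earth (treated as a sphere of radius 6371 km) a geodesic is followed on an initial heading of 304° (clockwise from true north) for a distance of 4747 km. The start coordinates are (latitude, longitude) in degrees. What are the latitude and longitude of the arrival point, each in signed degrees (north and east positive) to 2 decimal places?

17.57°, 56.66°

Angular distance δ = d/R = 4747/6371 = 0.74509 rad; initial bearing θ = 5.3058 rad.
sin φ₂ = sin φ₁ cos δ + cos φ₁ sin δ cos θ = (-0.1024)(0.7350) + (0.9947)(0.6780)(0.5592) = 0.3019, so φ₂ = 17.57°.
Δλ = atan2(sin θ sin δ cos φ₁, cos δ − sin φ₁ sin φ₂) = atan2(-0.5592, 0.7659) = -36.131°.
λ₂ = 92.786° − 36.131° = 56.66°.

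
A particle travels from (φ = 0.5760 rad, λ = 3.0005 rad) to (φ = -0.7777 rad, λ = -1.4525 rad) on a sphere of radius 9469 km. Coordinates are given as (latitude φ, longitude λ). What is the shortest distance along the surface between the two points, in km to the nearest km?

With latitudes φ₁ = 33.002°, φ₂ = -44.559° and longitude difference Δλ = 104.862°:
cos c = sin φ₁ sin φ₂ + cos φ₁ cos φ₂ cos Δλ = (0.5447)(-0.7016) + (0.8386)(0.7125)(-0.2565) = -0.53543,
so c = arccos(-0.53543) = 2.13582 rad.
Distance = R·c = 9469 × 2.1358 ≈ 20224 km.

20224 km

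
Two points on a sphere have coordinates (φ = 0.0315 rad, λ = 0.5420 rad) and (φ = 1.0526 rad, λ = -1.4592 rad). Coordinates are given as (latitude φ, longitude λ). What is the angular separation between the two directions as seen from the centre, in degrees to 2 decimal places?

100.32°

With latitudes φ₁ = 1.805°, φ₂ = 60.310° and longitude difference Δλ = -114.660°:
Haversine: a = sin²(Δφ/2) + cos φ₁ cos φ₂ sin²(Δλ/2) = 0.2388 + (0.9995)(0.4953)(0.7086) = 0.58960.
Central angle c = 2·arcsin(√a) = 1.75097 rad.
So the angular separation is 100.32°.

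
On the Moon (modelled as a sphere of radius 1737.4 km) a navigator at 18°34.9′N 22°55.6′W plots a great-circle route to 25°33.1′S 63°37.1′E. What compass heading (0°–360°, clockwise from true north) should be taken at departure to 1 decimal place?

Δλ = 86.545° = 1.5105 rad.
y = sin Δλ · cos φ₂ = (0.9982)(0.9022) = 0.9006
x = cos φ₁ sin φ₂ − sin φ₁ cos φ₂ cos Δλ = (0.9479)(-0.4313) − (0.3187)(0.9022)(0.0603) = -0.4262
θ = atan2(y, x) = 115.32°, so the bearing is 115.3°.

115.3°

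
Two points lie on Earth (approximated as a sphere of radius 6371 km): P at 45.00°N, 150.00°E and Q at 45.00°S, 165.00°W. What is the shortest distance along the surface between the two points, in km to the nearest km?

Let φ₁ = 0.7854 rad, φ₂ = -0.7854 rad, and Δλ = 0.7854 rad.
cos c = sin φ₁ sin φ₂ + cos φ₁ cos φ₂ cos Δλ = (0.7071)(-0.7071) + (0.7071)(0.7071)(0.7071) = -0.14645,
so c = arccos(-0.14645) = 1.71777 rad.
Distance = R·c = 6371 × 1.7178 ≈ 10944 km.

10944 km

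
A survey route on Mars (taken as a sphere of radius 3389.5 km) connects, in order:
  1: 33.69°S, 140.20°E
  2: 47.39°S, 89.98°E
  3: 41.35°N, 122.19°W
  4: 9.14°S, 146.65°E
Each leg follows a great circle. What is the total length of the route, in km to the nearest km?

17337 km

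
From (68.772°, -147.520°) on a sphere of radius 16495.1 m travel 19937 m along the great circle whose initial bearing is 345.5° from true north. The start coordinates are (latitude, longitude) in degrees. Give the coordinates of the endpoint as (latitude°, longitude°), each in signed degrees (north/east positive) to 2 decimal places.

Angular distance δ = d/R = 19937/16495.1 = 1.20866 rad; initial bearing θ = 6.0301 rad.
sin φ₂ = sin φ₁ cos δ + cos φ₁ sin δ cos θ = (0.9321)(0.3543) + (0.3621)(0.9351)(0.9681) = 0.6580, so φ₂ = 41.15°.
Δλ = atan2(sin θ sin δ cos φ₁, cos δ − sin φ₁ sin φ₂) = atan2(-0.0848, -0.2591) = -161.883°.
λ₂ = -147.520° − 161.883° = -309.40° → 50.60° after wrapping to (−180°, 180°].

41.15°, 50.60°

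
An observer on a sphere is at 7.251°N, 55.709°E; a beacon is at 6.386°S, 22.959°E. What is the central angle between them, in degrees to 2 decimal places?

Let φ₁ = 0.1266 rad, φ₂ = -0.1115 rad, and Δλ = -0.5716 rad.
Haversine: a = sin²(Δφ/2) + cos φ₁ cos φ₂ sin²(Δλ/2) = 0.0141 + (0.9920)(0.9938)(0.0795) = 0.09245.
Central angle c = 2·arcsin(√a) = 0.61790 rad.
So the angular separation is 35.40°.

35.40°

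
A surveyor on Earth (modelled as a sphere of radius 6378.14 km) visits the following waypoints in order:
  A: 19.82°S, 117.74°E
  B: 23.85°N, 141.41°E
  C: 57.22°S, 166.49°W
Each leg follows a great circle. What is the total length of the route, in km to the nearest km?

Leg A→B: central angle 0.8620 rad, distance 5497.8 km.
Leg B→C: central angle 1.6066 rad, distance 10247.0 km.
Total: 5497.8 + 10247.0 ≈ 15745 km.

15745 km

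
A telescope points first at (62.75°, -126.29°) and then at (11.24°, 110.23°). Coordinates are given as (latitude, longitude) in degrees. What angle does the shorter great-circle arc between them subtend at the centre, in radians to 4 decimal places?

In radians: φ₁ = 1.0952, φ₂ = 0.1962, Δλ = -123.480° = -2.1551 rad.
cos c = sin φ₁ sin φ₂ + cos φ₁ cos φ₂ cos Δλ = (0.8890)(0.1949) + (0.4579)(0.9808)(-0.5516) = -0.07445,
so c = arccos(-0.07445) = 1.64532 rad.
So the angular separation is 1.6453 rad.

1.6453 rad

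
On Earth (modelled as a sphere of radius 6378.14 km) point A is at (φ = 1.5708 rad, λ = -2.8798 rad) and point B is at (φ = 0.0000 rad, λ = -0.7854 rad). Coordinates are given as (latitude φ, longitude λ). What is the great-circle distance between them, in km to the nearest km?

10019 km

With latitudes φ₁ = 90.000°, φ₂ = 0.000° and longitude difference Δλ = 120.000°:
Haversine: a = sin²(Δφ/2) + cos φ₁ cos φ₂ sin²(Δλ/2) = 0.5000 + (-0.0000)(1.0000)(0.7500) = 0.50000.
Central angle c = 2·arcsin(√a) = 1.57079 rad.
Distance = R·c = 6378.14 × 1.5708 ≈ 10019 km.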